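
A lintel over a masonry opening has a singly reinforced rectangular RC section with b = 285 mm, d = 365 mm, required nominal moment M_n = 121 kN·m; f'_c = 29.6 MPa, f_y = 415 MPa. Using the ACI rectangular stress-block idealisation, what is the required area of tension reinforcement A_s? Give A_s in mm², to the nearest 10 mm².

A_s ≈ 860 mm²

With M_n = 0.85 f'_c a b (d − a/2), solve the quadratic for a:
a = d − √(d² − 2M_n/(0.85 f'_c b)) = 365 − √(365² − 2 × 121×10⁶/(0.85 × 29.6 × 285)) = 49.60 mm.
A_s = 0.85 f'_c a b / f_y = 0.85 × 29.6 × 49.60 × 285 / 415 = 857.0 mm².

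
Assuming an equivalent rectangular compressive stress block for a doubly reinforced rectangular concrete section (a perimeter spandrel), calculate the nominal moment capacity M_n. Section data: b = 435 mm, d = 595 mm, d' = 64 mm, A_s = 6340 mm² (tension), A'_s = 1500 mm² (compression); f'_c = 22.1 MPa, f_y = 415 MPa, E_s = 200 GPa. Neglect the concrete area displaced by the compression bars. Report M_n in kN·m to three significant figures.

M_n ≈ 1280 kN·m

Assume both tension and compression steel yield.
Net tension couple steel: A_s − A'_s = 4840 mm².
a = (A_s − A'_s) f_y / (0.85 f'_c b) = 2008600/(0.85 × 22.1 × 435) = 245.81 mm.
c = a/β₁ = 245.81/0.85 = 289.19 mm; ε'_s = 0.003(c − d')/c = 0.0023 ≥ f_y/E_s = 0.0021, so compression steel does yield.
M_n = (A_s − A'_s) f_y (d − a/2) + A'_s f_y (d − d') = [2008600 × (595 − 122.905) + 622500 × (595 − 64)] × 10⁻⁶ = 948.25 + 330.55 = 1278.80 kN·m.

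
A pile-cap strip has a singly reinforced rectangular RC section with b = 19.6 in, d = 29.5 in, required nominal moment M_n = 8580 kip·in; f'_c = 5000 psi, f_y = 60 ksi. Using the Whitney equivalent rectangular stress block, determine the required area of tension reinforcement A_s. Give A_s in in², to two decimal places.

A_s ≈ 5.17 in²

From M_n = 0.85 f'_c a b (d − a/2):
a = d − √(d² − 2M_n/(0.85 f'_c b)) = 29.5 − √(29.5² − 2 × 8580/(0.85 × 5 × 19.6)) = 3.727 in.
A_s = 0.85 f'_c a b / f_y = 0.85 × 5 × 3.727 × 19.6 / 60 = 5.174 in².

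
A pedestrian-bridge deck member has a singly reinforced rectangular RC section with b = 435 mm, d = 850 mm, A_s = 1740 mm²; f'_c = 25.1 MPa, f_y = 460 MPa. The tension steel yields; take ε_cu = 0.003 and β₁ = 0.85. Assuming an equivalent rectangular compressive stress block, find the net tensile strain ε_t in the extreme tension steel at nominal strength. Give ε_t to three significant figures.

ε_t ≈ 0.0221

a = A_s f_y/(0.85 f'_c b) = 86.24 mm.
β₁ = 0.85, so c = a/β₁ = 86.24/0.85 = 101.46 mm.
From the linear strain diagram with ε_cu = 0.003: ε_t = 0.003 (d − c)/c = 0.003 × (850 − 101.46)/101.46 = 0.0221.
Since ε_t ≥ 0.005, the section is tension-controlled.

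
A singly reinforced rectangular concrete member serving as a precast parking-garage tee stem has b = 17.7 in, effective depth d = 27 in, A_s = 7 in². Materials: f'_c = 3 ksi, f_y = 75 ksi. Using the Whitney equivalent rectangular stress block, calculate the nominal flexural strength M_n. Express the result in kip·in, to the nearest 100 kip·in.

M_n ≈ 11100 kip·in

T = A_s f_y = 7 × 75 = 525 kips.
a = T/(0.85 f'_c b) = 525/(0.85 × 3 × 17.7) = 11.632 in.
M_n = T(d − a/2) = 525 × (27 − 5.816) = 11121.6 kip·in.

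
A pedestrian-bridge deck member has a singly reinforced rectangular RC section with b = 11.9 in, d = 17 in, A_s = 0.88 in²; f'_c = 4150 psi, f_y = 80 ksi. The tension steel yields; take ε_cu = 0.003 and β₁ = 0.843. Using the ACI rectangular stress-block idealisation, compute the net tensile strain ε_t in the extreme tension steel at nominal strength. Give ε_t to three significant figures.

ε_t ≈ 0.0226

a = A_s f_y/(0.85 f'_c b) = 1.677 in.
β₁ = 0.843, so c = a/β₁ = 1.677/0.843 = 1.989 in.
From the linear strain diagram with ε_cu = 0.003: ε_t = 0.003 (d − c)/c = 0.003 × (17 − 1.989)/1.989 = 0.0226.
Since ε_t ≥ 0.005, the section is tension-controlled.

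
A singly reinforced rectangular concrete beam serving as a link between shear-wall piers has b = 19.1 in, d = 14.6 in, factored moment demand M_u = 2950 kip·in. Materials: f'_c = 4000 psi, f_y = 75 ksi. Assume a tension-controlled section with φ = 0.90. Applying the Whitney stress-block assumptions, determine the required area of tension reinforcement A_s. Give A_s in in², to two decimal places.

M_n = M_u/φ = 2950/0.90 = 3277.78 kip·in.
From M_n = 0.85 f'_c a b (d − a/2):
a = d − √(d² − 2M_n/(0.85 f'_c b)) = 14.6 − √(14.6² − 2 × 3277.78/(0.85 × 4 × 19.1)) = 4.007 in.
A_s = 0.85 f'_c a b / f_y = 0.85 × 4 × 4.007 × 19.1 / 75 = 3.470 in².

A_s ≈ 3.47 in²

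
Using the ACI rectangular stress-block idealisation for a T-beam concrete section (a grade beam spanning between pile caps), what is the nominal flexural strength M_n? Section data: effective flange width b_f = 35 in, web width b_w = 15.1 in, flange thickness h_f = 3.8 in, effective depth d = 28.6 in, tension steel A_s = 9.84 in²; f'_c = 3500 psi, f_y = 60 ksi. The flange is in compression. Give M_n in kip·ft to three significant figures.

M_n ≈ 1250 kip·ft

Tension: T = A_s f_y = 9.84 × 60 = 590.4 kips.
Try a within the flange: a = T/(0.85 f'_c b_f) = 590.4/(0.85 × 3.5 × 35) = 5.670 in.
a = 5.670 > h_f = 3.8 in: the block extends into the web. Split into flange-overhang and web parts.
C_f = 0.85 f'_c (b_f − b_w) h_f = 0.85 × 3.5 × (35 − 15.1) × 3.8 = 225.0 kips.
Remaining web compression depth: a_w = (T − C_f)/(0.85 f'_c b_w) = (590.4 − 225.0)/(0.85 × 3.5 × 15.1) = 8.134 in.
M_n = C_f(d − h_f/2) + (T − C_f)(d − a_w/2) = 225.0 × (28.6 − 1.9) + 365.4 × (28.6 − 4.067) = 6007.5 + 8964.4 = 14971.9 kip·in.
M_n = 14971.9/12 = 1247.66 kip·ft.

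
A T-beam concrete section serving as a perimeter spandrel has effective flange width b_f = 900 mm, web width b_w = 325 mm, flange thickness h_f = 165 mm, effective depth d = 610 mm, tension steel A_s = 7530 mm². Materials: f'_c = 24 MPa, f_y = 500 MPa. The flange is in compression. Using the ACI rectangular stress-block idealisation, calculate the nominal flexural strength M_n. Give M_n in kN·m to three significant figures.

M_n ≈ 1880 kN·m

Tension: T = A_s f_y = 7530 × 500 = 3765000 N.
Try a within the flange: a = T/(0.85 f'_c b_f) = 3765000/(0.85 × 24 × 900) = 205.07 mm.
a = 205.07 > h_f = 165 mm: the block extends into the web. Split into flange-overhang and web parts.
C_f = 0.85 f'_c (b_f − b_w) h_f = 0.85 × 24 × (900 − 325) × 165 = 1935450 N.
Remaining web compression depth: a_w = (T − C_f)/(0.85 f'_c b_w) = (3765000 − 1935450)/(0.85 × 24 × 325) = 275.95 mm.
M_n = C_f(d − h_f/2) + (T − C_f)(d − a_w/2) = 1935450 × (610 − 82.5) + 1829550 × (610 − 137.975) = 1020.95 + 863.59 = 1884.54 × 10⁶ N·mm.
M_n = 1884.54 kN·m.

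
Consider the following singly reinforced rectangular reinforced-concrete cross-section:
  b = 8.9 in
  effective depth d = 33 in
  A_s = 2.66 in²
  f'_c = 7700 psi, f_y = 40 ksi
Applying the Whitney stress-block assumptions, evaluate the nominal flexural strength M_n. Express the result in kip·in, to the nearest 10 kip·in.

T = A_s f_y = 2.66 × 40 = 106.4 kips.
a = T/(0.85 f'_c b) = 106.4/(0.85 × 7.7 × 8.9) = 1.827 in.
M_n = T(d − a/2) = 106.4 × (33 − 0.9135) = 3414.0 kip·in.

M_n ≈ 3410 kip·in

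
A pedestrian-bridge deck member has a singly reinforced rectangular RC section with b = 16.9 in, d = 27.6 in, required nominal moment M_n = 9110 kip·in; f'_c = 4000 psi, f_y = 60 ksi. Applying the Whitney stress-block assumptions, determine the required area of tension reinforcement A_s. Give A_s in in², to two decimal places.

From M_n = 0.85 f'_c a b (d − a/2):
a = d − √(d² − 2M_n/(0.85 f'_c b)) = 27.6 − √(27.6² − 2 × 9110/(0.85 × 4 × 16.9)) = 6.513 in.
A_s = 0.85 f'_c a b / f_y = 0.85 × 4 × 6.513 × 16.9 / 60 = 6.237 in².

A_s ≈ 6.24 in²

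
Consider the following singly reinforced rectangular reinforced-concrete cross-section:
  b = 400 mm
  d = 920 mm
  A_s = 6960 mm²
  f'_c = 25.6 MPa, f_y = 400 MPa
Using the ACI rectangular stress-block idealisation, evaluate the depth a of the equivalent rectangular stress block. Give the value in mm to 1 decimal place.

T = A_s f_y = 6960 × 400 = 2784000 N = 2784 kN.
Setting C = 0.85 f'_c a b equal to T: a = 2784000/(0.85 × 25.6 × 400) = 319.9 mm.

a ≈ 319.9 mm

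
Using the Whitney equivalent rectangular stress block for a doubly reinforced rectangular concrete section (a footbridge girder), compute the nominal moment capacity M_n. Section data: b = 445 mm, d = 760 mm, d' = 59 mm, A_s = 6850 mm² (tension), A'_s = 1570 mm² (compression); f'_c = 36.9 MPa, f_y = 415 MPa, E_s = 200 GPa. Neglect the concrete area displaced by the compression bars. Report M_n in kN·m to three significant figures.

Assume both tension and compression steel yield.
Net tension couple steel: A_s − A'_s = 5280 mm².
a = (A_s − A'_s) f_y / (0.85 f'_c b) = 2191200/(0.85 × 36.9 × 445) = 156.99 mm.
c = a/β₁ = 156.99/0.786 = 199.73 mm; ε'_s = 0.003(c − d')/c = 0.0021 ≥ f_y/E_s = 0.0021, so compression steel does yield.
M_n = (A_s − A'_s) f_y (d − a/2) + A'_s f_y (d − d') = [2191200 × (760 − 78.495) + 651550 × (760 − 59)] × 10⁻⁶ = 1493.31 + 456.74 = 1950.05 kN·m.

M_n ≈ 1950 kN·m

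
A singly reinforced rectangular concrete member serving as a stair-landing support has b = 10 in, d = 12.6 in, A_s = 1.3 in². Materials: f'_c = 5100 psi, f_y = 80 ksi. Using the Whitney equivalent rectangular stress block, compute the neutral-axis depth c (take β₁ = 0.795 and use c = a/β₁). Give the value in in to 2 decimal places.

c ≈ 3.02 in

T = A_s f_y = 1.3 × 80 = 104 kips.
a = T/(0.85 f'_c b) = 104/(0.85 × 5.1 × 10) = 2.3991 in.
With β₁ = 0.795, c = a/β₁ = 2.3991/0.795 = 3.02 in.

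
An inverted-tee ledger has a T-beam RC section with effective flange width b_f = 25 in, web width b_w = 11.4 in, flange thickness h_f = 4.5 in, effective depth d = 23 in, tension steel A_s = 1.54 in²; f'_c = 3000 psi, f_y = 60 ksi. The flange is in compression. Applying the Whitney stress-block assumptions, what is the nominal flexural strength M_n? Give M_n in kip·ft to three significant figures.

Tension: T = A_s f_y = 1.54 × 60 = 92.4 kips.
Try a within the flange: a = T/(0.85 f'_c b_f) = 92.4/(0.85 × 3 × 25) = 1.449 in.
Since a = 1.449 ≤ h_f = 4.5 in, the stress block lies entirely in the flange; analyse as a rectangular beam of width b_f.
M_n = T(d − a/2) = 92.4 × (23 − 0.7245) = 2058.3 kip·in.
M_n = 2058.3/12 = 171.53 kip·ft.

M_n ≈ 172 kip·ft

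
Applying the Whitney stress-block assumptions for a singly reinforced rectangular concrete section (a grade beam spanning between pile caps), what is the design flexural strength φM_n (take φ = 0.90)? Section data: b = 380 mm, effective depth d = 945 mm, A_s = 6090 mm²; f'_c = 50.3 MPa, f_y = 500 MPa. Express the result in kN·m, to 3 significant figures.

φM_n ≈ 2330 kN·m

T = A_s f_y = 6090 × 500 = 3045000 N = 3045 kN.
From C = T: a = T/(0.85 f'_c b) = 3045000/(0.85 × 50.3 × 380) = 187.42 mm.
M_n = T(d − a/2) = 3045 kN × (945 − 93.71) mm = 2592.18 kN·m.
φM_n = 0.90 × 2592.18 = 2332.96 kN·m.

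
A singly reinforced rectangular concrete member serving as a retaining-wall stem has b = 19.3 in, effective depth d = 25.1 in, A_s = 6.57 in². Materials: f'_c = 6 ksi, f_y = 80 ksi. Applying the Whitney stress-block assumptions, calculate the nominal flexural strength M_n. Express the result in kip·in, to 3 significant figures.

M_n ≈ 11800 kip·in

T = A_s f_y = 6.57 × 80 = 525.6 kips.
a = T/(0.85 f'_c b) = 525.6/(0.85 × 6 × 19.3) = 5.340 in.
M_n = T(d − a/2) = 525.6 × (25.1 − 2.67) = 11789.2 kip·in.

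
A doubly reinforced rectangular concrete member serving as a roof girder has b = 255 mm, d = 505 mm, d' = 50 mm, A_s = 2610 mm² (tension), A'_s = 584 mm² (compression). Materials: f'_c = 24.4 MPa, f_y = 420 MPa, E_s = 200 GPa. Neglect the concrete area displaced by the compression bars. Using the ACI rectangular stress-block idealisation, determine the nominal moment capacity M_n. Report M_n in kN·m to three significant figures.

M_n ≈ 473 kN·m

Assume both tension and compression steel yield.
Net tension couple steel: A_s − A'_s = 2026 mm².
a = (A_s − A'_s) f_y / (0.85 f'_c b) = 850920/(0.85 × 24.4 × 255) = 160.89 mm.
c = a/β₁ = 160.89/0.85 = 189.28 mm; ε'_s = 0.003(c − d')/c = 0.0022 ≥ f_y/E_s = 0.0021, so compression steel does yield.
M_n = (A_s − A'_s) f_y (d − a/2) + A'_s f_y (d − d') = [850920 × (505 − 80.445) + 245280 × (505 − 50)] × 10⁻⁶ = 361.26 + 111.60 = 472.86 kN·m.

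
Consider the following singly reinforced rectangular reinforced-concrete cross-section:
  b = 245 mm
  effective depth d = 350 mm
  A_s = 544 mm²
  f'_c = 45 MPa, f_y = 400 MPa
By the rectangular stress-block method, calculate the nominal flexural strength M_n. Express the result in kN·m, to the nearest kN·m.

M_n ≈ 74 kN·m

T = A_s f_y = 544 × 400 = 217600 N = 217.6 kN.
From C = T: a = T/(0.85 f'_c b) = 217600/(0.85 × 45 × 245) = 23.22 mm.
M_n = T(d − a/2) = 217.6 kN × (350 − 11.61) mm = 73.63 kN·m.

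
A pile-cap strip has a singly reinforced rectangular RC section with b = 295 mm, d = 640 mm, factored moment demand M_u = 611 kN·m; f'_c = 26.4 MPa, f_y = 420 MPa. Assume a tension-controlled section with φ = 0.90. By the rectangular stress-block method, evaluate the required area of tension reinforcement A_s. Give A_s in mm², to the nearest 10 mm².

A_s ≈ 2960 mm²

M_n = M_u/φ = 611/0.90 = 678.889 kN·m.
With M_n = 0.85 f'_c a b (d − a/2), solve the quadratic for a:
a = d − √(d² − 2M_n/(0.85 f'_c b)) = 640 − √(640² − 2 × 678.889×10⁶/(0.85 × 26.4 × 295)) = 187.79 mm.
A_s = 0.85 f'_c a b / f_y = 0.85 × 26.4 × 187.79 × 295 / 420 = 2959.8 mm².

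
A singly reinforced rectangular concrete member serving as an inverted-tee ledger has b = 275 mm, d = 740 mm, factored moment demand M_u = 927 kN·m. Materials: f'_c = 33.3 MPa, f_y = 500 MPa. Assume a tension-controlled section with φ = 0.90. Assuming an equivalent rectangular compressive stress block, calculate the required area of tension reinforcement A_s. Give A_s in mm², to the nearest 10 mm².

A_s ≈ 3240 mm²

M_n = M_u/φ = 927/0.90 = 1030 kN·m.
With M_n = 0.85 f'_c a b (d − a/2), solve the quadratic for a:
a = d − √(d² − 2M_n/(0.85 f'_c b)) = 740 − √(740² − 2 × 1030×10⁶/(0.85 × 33.3 × 275)) = 208.07 mm.
A_s = 0.85 f'_c a b / f_y = 0.85 × 33.3 × 208.07 × 275 / 500 = 3239.2 mm².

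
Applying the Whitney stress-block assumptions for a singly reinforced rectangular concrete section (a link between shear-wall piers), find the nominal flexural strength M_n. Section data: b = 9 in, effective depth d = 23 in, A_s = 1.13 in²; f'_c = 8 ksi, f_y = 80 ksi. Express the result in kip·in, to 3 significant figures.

T = A_s f_y = 1.13 × 80 = 90.4 kips.
a = T/(0.85 f'_c b) = 90.4/(0.85 × 8 × 9) = 1.477 in.
M_n = T(d − a/2) = 90.4 × (23 − 0.7385) = 2012.4 kip·in.

M_n ≈ 2010 kip·in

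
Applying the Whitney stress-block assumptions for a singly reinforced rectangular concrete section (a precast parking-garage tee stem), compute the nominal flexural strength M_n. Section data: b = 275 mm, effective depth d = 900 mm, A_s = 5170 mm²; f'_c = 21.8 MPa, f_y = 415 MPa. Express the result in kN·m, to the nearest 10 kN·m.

M_n ≈ 1480 kN·m

T = A_s f_y = 5170 × 415 = 2145550 N = 2145.55 kN.
From C = T: a = T/(0.85 f'_c b) = 2145550/(0.85 × 21.8 × 275) = 421.05 mm.
M_n = T(d − a/2) = 2145.55 kN × (900 − 210.525) mm = 1479.30 kN·m.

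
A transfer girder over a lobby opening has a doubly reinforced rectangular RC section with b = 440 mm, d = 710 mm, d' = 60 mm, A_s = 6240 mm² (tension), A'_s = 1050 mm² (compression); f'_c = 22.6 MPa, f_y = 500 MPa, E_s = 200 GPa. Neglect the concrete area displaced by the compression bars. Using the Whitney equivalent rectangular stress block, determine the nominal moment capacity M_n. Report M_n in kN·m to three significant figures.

M_n ≈ 1790 kN·m

Assume both tension and compression steel yield.
Net tension couple steel: A_s − A'_s = 5190 mm².
a = (A_s − A'_s) f_y / (0.85 f'_c b) = 2595000/(0.85 × 22.6 × 440) = 307.01 mm.
c = a/β₁ = 307.01/0.85 = 361.19 mm; ε'_s = 0.003(c − d')/c = 0.0025 ≥ f_y/E_s = 0.0025, so compression steel does yield.
M_n = (A_s − A'_s) f_y (d − a/2) + A'_s f_y (d − d') = [2595000 × (710 − 153.505) + 525000 × (710 − 60)] × 10⁻⁶ = 1444.10 + 341.25 = 1785.35 kN·m.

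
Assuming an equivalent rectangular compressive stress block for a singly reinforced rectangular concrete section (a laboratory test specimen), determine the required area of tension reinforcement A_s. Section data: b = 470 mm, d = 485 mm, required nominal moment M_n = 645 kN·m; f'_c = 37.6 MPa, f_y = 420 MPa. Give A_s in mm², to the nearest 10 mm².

With M_n = 0.85 f'_c a b (d − a/2), solve the quadratic for a:
a = d − √(d² − 2M_n/(0.85 f'_c b)) = 485 − √(485² − 2 × 645×10⁶/(0.85 × 37.6 × 470)) = 98.55 mm.
A_s = 0.85 f'_c a b / f_y = 0.85 × 37.6 × 98.55 × 470 / 420 = 3524.6 mm².

A_s ≈ 3520 mm²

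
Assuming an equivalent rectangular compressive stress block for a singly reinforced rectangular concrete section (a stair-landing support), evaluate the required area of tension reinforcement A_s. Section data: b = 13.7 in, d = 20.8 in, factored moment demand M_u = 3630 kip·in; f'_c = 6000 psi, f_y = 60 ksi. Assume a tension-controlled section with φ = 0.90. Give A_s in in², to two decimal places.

A_s ≈ 3.48 in²

M_n = M_u/φ = 3630/0.90 = 4033.33 kip·in.
From M_n = 0.85 f'_c a b (d − a/2):
a = d − √(d² − 2M_n/(0.85 f'_c b)) = 20.8 − √(20.8² − 2 × 4033.33/(0.85 × 6 × 13.7)) = 2.990 in.
A_s = 0.85 f'_c a b / f_y = 0.85 × 6 × 2.990 × 13.7 / 60 = 3.482 in².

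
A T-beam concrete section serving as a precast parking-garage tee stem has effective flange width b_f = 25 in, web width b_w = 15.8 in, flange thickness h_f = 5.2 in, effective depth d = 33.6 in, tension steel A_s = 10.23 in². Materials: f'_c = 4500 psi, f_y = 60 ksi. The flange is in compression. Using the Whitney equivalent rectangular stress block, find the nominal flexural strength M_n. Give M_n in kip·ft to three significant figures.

M_n ≈ 1550 kip·ft

Tension: T = A_s f_y = 10.23 × 60 = 613.8 kips.
Try a within the flange: a = T/(0.85 f'_c b_f) = 613.8/(0.85 × 4.5 × 25) = 6.419 in.
a = 6.419 > h_f = 5.2 in: the block extends into the web. Split into flange-overhang and web parts.
C_f = 0.85 f'_c (b_f − b_w) h_f = 0.85 × 4.5 × (25 − 15.8) × 5.2 = 183.0 kips.
Remaining web compression depth: a_w = (T − C_f)/(0.85 f'_c b_w) = (613.8 − 183.0)/(0.85 × 4.5 × 15.8) = 7.128 in.
M_n = C_f(d − h_f/2) + (T − C_f)(d − a_w/2) = 183.0 × (33.6 − 2.6) + 430.8 × (33.6 − 3.564) = 5673.0 + 12939.5 = 18612.5 kip·in.
M_n = 18612.5/12 = 1551.04 kip·ft.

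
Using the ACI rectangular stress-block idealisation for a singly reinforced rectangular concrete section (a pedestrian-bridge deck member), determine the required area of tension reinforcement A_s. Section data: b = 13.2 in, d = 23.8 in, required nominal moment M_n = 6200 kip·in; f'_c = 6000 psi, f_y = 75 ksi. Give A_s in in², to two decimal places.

From M_n = 0.85 f'_c a b (d − a/2):
a = d − √(d² − 2M_n/(0.85 f'_c b)) = 23.8 − √(23.8² − 2 × 6200/(0.85 × 6 × 13.2)) = 4.249 in.
A_s = 0.85 f'_c a b / f_y = 0.85 × 6 × 4.249 × 13.2 / 75 = 3.814 in².

A_s ≈ 3.81 in²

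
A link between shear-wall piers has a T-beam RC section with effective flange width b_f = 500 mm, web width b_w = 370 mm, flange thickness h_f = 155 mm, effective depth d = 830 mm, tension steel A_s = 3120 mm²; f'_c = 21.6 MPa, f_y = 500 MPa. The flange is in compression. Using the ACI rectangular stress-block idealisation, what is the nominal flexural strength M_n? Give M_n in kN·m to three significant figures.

Tension: T = A_s f_y = 3120 × 500 = 1560000 N.
Try a within the flange: a = T/(0.85 f'_c b_f) = 1560000/(0.85 × 21.6 × 500) = 169.93 mm.
a = 169.93 > h_f = 155 mm: the block extends into the web. Split into flange-overhang and web parts.
C_f = 0.85 f'_c (b_f − b_w) h_f = 0.85 × 21.6 × (500 − 370) × 155 = 369954 N.
Remaining web compression depth: a_w = (T − C_f)/(0.85 f'_c b_w) = (1560000 − 369954)/(0.85 × 21.6 × 370) = 175.18 mm.
M_n = C_f(d − h_f/2) + (T − C_f)(d − a_w/2) = 369954 × (830 − 77.5) + 1190046 × (830 − 87.59) = 278.39 + 883.50 = 1161.89 × 10⁶ N·mm.
M_n = 1161.89 kN·m.

M_n ≈ 1160 kN·m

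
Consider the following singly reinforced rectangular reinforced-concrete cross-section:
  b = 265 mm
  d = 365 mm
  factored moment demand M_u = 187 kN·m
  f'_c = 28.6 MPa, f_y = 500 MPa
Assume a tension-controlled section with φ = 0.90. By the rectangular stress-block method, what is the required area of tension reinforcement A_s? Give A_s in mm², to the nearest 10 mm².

M_n = M_u/φ = 187/0.90 = 207.778 kN·m.
With M_n = 0.85 f'_c a b (d − a/2), solve the quadratic for a:
a = d − √(d² − 2M_n/(0.85 f'_c b)) = 365 − √(365² − 2 × 207.778×10⁶/(0.85 × 28.6 × 265)) = 102.86 mm.
A_s = 0.85 f'_c a b / f_y = 0.85 × 28.6 × 102.86 × 265 / 500 = 1325.3 mm².

A_s ≈ 1330 mm²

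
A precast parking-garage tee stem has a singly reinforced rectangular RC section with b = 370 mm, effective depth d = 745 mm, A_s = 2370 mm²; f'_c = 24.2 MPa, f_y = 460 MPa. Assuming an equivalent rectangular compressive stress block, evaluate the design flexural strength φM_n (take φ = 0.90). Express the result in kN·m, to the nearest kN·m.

φM_n ≈ 661 kN·m

T = A_s f_y = 2370 × 460 = 1090200 N = 1090.2 kN.
From C = T: a = T/(0.85 f'_c b) = 1090200/(0.85 × 24.2 × 370) = 143.24 mm.
M_n = T(d − a/2) = 1090.2 kN × (745 − 71.62) mm = 734.12 kN·m.
φM_n = 0.90 × 734.12 = 660.71 kN·m.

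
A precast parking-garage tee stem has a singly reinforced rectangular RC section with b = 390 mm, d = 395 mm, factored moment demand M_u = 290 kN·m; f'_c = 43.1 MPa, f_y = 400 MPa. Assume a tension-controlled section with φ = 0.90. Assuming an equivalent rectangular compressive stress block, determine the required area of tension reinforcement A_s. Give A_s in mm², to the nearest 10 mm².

A_s ≈ 2210 mm²

M_n = M_u/φ = 290/0.90 = 322.222 kN·m.
With M_n = 0.85 f'_c a b (d − a/2), solve the quadratic for a:
a = d − √(d² − 2M_n/(0.85 f'_c b)) = 395 − √(395² − 2 × 322.222×10⁶/(0.85 × 43.1 × 390)) = 61.95 mm.
A_s = 0.85 f'_c a b / f_y = 0.85 × 43.1 × 61.95 × 390 / 400 = 2212.8 mm².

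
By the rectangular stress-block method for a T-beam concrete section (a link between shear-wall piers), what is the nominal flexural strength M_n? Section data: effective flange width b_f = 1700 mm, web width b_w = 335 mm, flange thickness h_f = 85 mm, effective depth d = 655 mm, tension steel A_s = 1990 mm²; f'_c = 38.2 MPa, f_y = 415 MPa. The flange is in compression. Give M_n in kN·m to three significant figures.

M_n ≈ 535 kN·m

Tension: T = A_s f_y = 1990 × 415 = 825850 N.
Try a within the flange: a = T/(0.85 f'_c b_f) = 825850/(0.85 × 38.2 × 1700) = 14.96 mm.
Since a = 14.96 ≤ h_f = 85 mm, the stress block lies entirely in the flange; analyse as a rectangular beam of width b_f.
M_n = T(d − a/2) = 825850 × (655 − 7.48) = 534.75 × 10⁶ N·mm.
M_n = 534.75 kN·m.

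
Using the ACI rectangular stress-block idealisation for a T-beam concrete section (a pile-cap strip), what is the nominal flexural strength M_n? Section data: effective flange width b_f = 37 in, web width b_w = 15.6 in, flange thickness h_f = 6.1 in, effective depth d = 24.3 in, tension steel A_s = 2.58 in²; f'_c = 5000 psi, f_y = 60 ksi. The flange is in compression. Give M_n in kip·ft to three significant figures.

Tension: T = A_s f_y = 2.58 × 60 = 154.8 kips.
Try a within the flange: a = T/(0.85 f'_c b_f) = 154.8/(0.85 × 5 × 37) = 0.984 in.
Since a = 0.984 ≤ h_f = 6.1 in, the stress block lies entirely in the flange; analyse as a rectangular beam of width b_f.
M_n = T(d − a/2) = 154.8 × (24.3 − 0.492) = 3685.5 kip·in.
M_n = 3685.5/12 = 307.13 kip·ft.

M_n ≈ 307 kip·ft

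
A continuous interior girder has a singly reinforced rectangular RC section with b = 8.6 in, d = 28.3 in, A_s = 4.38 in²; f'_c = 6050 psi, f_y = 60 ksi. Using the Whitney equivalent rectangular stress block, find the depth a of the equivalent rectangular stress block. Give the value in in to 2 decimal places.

T = A_s f_y = 4.38 × 60 = 262.8 kips.
a = T/(0.85 f'_c b) = 262.8/(0.85 × 6.05 × 8.6) = 5.94 in.

a ≈ 5.94 in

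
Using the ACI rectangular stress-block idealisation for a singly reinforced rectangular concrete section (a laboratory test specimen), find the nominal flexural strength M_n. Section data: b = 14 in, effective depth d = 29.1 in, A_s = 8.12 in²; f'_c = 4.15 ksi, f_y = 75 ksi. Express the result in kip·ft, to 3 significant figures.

T = A_s f_y = 8.12 × 75 = 609 kips.
a = T/(0.85 f'_c b) = 609/(0.85 × 4.15 × 14) = 12.332 in.
M_n = T(d − a/2) = 609 × (29.1 − 6.166) = 13966.8 kip·in = 13966.8/12 = 1163.90 kip·ft.

M_n ≈ 1160 kip·ft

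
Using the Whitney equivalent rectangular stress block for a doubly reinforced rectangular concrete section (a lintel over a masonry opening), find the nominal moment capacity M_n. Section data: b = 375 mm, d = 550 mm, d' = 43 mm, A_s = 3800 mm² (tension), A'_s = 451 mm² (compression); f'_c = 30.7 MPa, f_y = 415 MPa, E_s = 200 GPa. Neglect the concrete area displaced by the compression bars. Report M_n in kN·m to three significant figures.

M_n ≈ 761 kN·m

Assume both tension and compression steel yield.
Net tension couple steel: A_s − A'_s = 3349 mm².
a = (A_s − A'_s) f_y / (0.85 f'_c b) = 1389835/(0.85 × 30.7 × 375) = 142.03 mm.
c = a/β₁ = 142.03/0.831 = 170.91 mm; ε'_s = 0.003(c − d')/c = 0.0022 ≥ f_y/E_s = 0.0021, so compression steel does yield.
M_n = (A_s − A'_s) f_y (d − a/2) + A'_s f_y (d − d') = [1389835 × (550 − 71.015) + 187165 × (550 − 43)] × 10⁻⁶ = 665.71 + 94.89 = 760.60 kN·m.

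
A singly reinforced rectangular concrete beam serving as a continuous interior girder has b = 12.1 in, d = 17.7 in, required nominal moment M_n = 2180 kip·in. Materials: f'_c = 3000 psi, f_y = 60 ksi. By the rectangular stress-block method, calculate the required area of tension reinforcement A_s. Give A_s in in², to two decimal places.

From M_n = 0.85 f'_c a b (d − a/2):
a = d − √(d² − 2M_n/(0.85 f'_c b)) = 17.7 − √(17.7² − 2 × 2180/(0.85 × 3 × 12.1)) = 4.586 in.
A_s = 0.85 f'_c a b / f_y = 0.85 × 3 × 4.586 × 12.1 / 60 = 2.358 in².

A_s ≈ 2.36 in²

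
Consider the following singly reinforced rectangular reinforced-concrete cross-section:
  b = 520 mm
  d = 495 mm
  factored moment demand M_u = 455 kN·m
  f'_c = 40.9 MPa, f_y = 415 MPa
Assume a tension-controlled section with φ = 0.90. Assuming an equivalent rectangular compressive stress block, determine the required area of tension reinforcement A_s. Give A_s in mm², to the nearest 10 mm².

A_s ≈ 2620 mm²

M_n = M_u/φ = 455/0.90 = 505.556 kN·m.
With M_n = 0.85 f'_c a b (d − a/2), solve the quadratic for a:
a = d − √(d² − 2M_n/(0.85 f'_c b)) = 495 − √(495² − 2 × 505.556×10⁶/(0.85 × 40.9 × 520)) = 60.15 mm.
A_s = 0.85 f'_c a b / f_y = 0.85 × 40.9 × 60.15 × 520 / 415 = 2620.2 mm².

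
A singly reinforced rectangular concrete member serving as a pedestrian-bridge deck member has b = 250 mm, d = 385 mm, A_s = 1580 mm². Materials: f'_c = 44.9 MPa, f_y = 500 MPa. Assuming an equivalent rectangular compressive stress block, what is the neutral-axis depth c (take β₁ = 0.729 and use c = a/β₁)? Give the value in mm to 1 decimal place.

T = A_s f_y = 1580 × 500 = 790000 N = 790 kN.
Setting C = 0.85 f'_c a b equal to T: a = 790000/(0.85 × 44.9 × 250) = 82.798 mm.
With β₁ = 0.729, c = a/β₁ = 82.798/0.729 = 113.6 mm.

c ≈ 113.6 mm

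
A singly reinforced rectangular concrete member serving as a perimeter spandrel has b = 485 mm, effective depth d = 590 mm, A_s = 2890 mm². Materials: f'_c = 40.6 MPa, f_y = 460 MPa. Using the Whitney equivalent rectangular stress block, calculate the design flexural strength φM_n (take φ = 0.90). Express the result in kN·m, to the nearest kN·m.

φM_n ≈ 658 kN·m

T = A_s f_y = 2890 × 460 = 1329400 N = 1329.4 kN.
From C = T: a = T/(0.85 f'_c b) = 1329400/(0.85 × 40.6 × 485) = 79.43 mm.
M_n = T(d − a/2) = 1329.4 kN × (590 − 39.715) mm = 731.55 kN·m.
φM_n = 0.90 × 731.55 = 658.40 kN·m.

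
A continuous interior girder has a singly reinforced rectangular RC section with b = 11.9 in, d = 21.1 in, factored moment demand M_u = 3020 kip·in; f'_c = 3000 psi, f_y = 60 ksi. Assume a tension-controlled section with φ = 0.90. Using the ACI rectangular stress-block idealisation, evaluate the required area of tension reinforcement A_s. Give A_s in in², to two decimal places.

M_n = M_u/φ = 3020/0.90 = 3355.56 kip·in.
From M_n = 0.85 f'_c a b (d − a/2):
a = d − √(d² − 2M_n/(0.85 f'_c b)) = 21.1 − √(21.1² − 2 × 3355.56/(0.85 × 3 × 11.9)) = 6.132 in.
A_s = 0.85 f'_c a b / f_y = 0.85 × 3 × 6.132 × 11.9 / 60 = 3.101 in².

A_s ≈ 3.10 in²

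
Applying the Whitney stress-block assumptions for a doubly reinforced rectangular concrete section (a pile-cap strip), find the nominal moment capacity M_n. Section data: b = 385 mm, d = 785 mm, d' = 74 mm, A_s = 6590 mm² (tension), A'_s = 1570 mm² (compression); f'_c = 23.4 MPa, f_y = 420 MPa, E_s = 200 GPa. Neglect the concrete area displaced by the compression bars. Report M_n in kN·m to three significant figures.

Assume both tension and compression steel yield.
Net tension couple steel: A_s − A'_s = 5020 mm².
a = (A_s − A'_s) f_y / (0.85 f'_c b) = 2108400/(0.85 × 23.4 × 385) = 275.33 mm.
c = a/β₁ = 275.33/0.85 = 323.92 mm; ε'_s = 0.003(c − d')/c = 0.0023 ≥ f_y/E_s = 0.0021, so compression steel does yield.
M_n = (A_s − A'_s) f_y (d − a/2) + A'_s f_y (d − d') = [2108400 × (785 − 137.665) + 659400 × (785 − 74)] × 10⁻⁶ = 1364.84 + 468.83 = 1833.67 kN·m.

M_n ≈ 1830 kN·m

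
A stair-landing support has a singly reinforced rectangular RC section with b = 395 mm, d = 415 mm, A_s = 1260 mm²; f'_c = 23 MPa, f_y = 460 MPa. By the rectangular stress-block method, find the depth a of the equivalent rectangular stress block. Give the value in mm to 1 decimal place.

a ≈ 75.1 mm

T = A_s f_y = 1260 × 460 = 579600 N = 579.6 kN.
Setting C = 0.85 f'_c a b equal to T: a = 579600/(0.85 × 23 × 395) = 75.1 mm.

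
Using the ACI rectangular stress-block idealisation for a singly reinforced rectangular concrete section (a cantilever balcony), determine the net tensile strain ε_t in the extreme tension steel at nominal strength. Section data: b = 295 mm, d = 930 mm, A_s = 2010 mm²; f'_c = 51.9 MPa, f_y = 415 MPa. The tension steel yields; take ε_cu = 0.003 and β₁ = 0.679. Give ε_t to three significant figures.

a = A_s f_y/(0.85 f'_c b) = 64.10 mm.
β₁ = 0.679, so c = a/β₁ = 64.10/0.679 = 94.40 mm.
From the linear strain diagram with ε_cu = 0.003: ε_t = 0.003 (d − c)/c = 0.003 × (930 − 94.40)/94.40 = 0.0266.
Since ε_t ≥ 0.005, the section is tension-controlled.

ε_t ≈ 0.0266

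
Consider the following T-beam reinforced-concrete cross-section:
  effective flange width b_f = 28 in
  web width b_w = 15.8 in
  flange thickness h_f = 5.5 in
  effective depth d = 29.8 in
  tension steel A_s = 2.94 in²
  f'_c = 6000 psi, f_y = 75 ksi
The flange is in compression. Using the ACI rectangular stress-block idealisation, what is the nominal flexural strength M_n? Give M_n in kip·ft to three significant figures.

M_n ≈ 533 kip·ft

Tension: T = A_s f_y = 2.94 × 75 = 220.5 kips.
Try a within the flange: a = T/(0.85 f'_c b_f) = 220.5/(0.85 × 6 × 28) = 1.544 in.
Since a = 1.544 ≤ h_f = 5.5 in, the stress block lies entirely in the flange; analyse as a rectangular beam of width b_f.
M_n = T(d − a/2) = 220.5 × (29.8 − 0.772) = 6400.7 kip·in.
M_n = 6400.7/12 = 533.39 kip·ft.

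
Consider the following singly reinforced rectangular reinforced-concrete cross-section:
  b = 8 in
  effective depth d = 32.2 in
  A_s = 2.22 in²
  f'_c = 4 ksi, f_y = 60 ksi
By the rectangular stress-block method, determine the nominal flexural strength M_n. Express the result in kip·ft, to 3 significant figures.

M_n ≈ 330 kip·ft

T = A_s f_y = 2.22 × 60 = 133.2 kips.
a = T/(0.85 f'_c b) = 133.2/(0.85 × 4 × 8) = 4.897 in.
M_n = T(d − a/2) = 133.2 × (32.2 − 2.4485) = 3962.9 kip·in = 3962.9/12 = 330.24 kip·ft.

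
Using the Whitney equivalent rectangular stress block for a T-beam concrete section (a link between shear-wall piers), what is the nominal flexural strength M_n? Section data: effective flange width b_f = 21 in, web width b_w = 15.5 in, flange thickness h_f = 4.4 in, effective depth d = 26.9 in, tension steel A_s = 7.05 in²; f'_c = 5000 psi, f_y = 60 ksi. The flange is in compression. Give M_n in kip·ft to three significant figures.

Tension: T = A_s f_y = 7.05 × 60 = 423 kips.
Try a within the flange: a = T/(0.85 f'_c b_f) = 423/(0.85 × 5 × 21) = 4.739 in.
a = 4.739 > h_f = 4.4 in: the block extends into the web. Split into flange-overhang and web parts.
C_f = 0.85 f'_c (b_f − b_w) h_f = 0.85 × 5 × (21 − 15.5) × 4.4 = 102.9 kips.
Remaining web compression depth: a_w = (T − C_f)/(0.85 f'_c b_w) = (423 − 102.9)/(0.85 × 5 × 15.5) = 4.859 in.
M_n = C_f(d − h_f/2) + (T − C_f)(d − a_w/2) = 102.9 × (26.9 − 2.2) + 320.1 × (26.9 − 2.4295) = 2541.6 + 7833.0 = 10374.6 kip·in.
M_n = 10374.6/12 = 864.55 kip·ft.

M_n ≈ 865 kip·ft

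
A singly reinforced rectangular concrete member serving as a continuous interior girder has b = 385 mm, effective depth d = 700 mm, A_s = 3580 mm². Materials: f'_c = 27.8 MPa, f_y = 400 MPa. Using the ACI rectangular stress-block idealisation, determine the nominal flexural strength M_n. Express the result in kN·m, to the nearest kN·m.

T = A_s f_y = 3580 × 400 = 1432000 N = 1432 kN.
From C = T: a = T/(0.85 f'_c b) = 1432000/(0.85 × 27.8 × 385) = 157.41 mm.
M_n = T(d − a/2) = 1432 kN × (700 − 78.705) mm = 889.69 kN·m.

M_n ≈ 890 kN·m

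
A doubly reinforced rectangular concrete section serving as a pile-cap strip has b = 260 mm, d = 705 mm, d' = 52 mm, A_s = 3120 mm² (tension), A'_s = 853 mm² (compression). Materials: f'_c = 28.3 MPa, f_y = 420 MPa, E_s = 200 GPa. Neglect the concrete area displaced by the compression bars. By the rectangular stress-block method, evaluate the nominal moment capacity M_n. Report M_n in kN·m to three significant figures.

Assume both tension and compression steel yield.
Net tension couple steel: A_s − A'_s = 2267 mm².
a = (A_s − A'_s) f_y / (0.85 f'_c b) = 952140/(0.85 × 28.3 × 260) = 152.24 mm.
c = a/β₁ = 152.24/0.848 = 179.53 mm; ε'_s = 0.003(c − d')/c = 0.0021 ≥ f_y/E_s = 0.0021, so compression steel does yield.
M_n = (A_s − A'_s) f_y (d − a/2) + A'_s f_y (d − d') = [952140 × (705 − 76.12) + 358260 × (705 − 52)] × 10⁻⁶ = 598.78 + 233.94 = 832.72 kN·m.

M_n ≈ 833 kN·m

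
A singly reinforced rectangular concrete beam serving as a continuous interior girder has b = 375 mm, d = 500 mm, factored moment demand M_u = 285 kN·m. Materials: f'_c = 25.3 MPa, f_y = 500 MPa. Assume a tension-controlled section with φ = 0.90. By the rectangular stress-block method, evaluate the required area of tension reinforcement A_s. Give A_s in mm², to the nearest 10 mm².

A_s ≈ 1390 mm²

M_n = M_u/φ = 285/0.90 = 316.667 kN·m.
With M_n = 0.85 f'_c a b (d − a/2), solve the quadratic for a:
a = d − √(d² − 2M_n/(0.85 f'_c b)) = 500 − √(500² − 2 × 316.667×10⁶/(0.85 × 25.3 × 375)) = 85.92 mm.
A_s = 0.85 f'_c a b / f_y = 0.85 × 25.3 × 85.92 × 375 / 500 = 1385.8 mm².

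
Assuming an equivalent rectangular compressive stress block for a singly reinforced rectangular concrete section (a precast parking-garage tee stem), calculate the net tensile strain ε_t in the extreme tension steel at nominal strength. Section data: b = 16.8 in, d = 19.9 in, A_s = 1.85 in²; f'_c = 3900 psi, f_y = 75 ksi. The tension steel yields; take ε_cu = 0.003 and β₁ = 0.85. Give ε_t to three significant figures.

a = A_s f_y/(0.85 f'_c b) = 2.491 in.
β₁ = 0.85, so c = a/β₁ = 2.491/0.85 = 2.931 in.
From the linear strain diagram with ε_cu = 0.003: ε_t = 0.003 (d − c)/c = 0.003 × (19.9 − 2.931)/2.931 = 0.0174.
Since ε_t ≥ 0.005, the section is tension-controlled.

ε_t ≈ 0.0174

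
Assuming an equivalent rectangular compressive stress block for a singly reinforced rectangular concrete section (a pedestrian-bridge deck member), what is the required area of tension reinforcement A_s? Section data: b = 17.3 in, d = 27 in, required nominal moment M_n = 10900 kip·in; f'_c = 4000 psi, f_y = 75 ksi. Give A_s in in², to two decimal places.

From M_n = 0.85 f'_c a b (d − a/2):
a = d − √(d² − 2M_n/(0.85 f'_c b)) = 27 − √(27² − 2 × 10900/(0.85 × 4 × 17.3)) = 8.069 in.
A_s = 0.85 f'_c a b / f_y = 0.85 × 4 × 8.069 × 17.3 / 75 = 6.328 in².

A_s ≈ 6.33 in²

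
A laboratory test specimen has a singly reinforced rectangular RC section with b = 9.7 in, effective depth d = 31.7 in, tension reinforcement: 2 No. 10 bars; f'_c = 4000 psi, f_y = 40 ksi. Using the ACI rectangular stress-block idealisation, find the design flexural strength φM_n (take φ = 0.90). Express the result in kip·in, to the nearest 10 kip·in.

φM_n ≈ 2760 kip·in

A_s = 2 × 1.27 = 2.54 in².
T = A_s f_y = 2.54 × 40 = 101.6 kips.
a = T/(0.85 f'_c b) = 101.6/(0.85 × 4 × 9.7) = 3.081 in.
M_n = T(d − a/2) = 101.6 × (31.7 − 1.5405) = 3064.2 kip·in.
φM_n = 0.90 × 3064.2 = 2757.8 kip·in.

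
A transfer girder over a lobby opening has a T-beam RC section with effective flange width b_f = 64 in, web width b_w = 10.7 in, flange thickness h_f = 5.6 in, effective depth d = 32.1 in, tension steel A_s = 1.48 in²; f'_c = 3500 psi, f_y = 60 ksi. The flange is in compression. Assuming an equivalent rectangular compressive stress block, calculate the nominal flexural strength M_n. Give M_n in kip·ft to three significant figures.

M_n ≈ 236 kip·ft

Tension: T = A_s f_y = 1.48 × 60 = 88.8 kips.
Try a within the flange: a = T/(0.85 f'_c b_f) = 88.8/(0.85 × 3.5 × 64) = 0.466 in.
Since a = 0.466 ≤ h_f = 5.6 in, the stress block lies entirely in the flange; analyse as a rectangular beam of width b_f.
M_n = T(d − a/2) = 88.8 × (32.1 − 0.233) = 2829.8 kip·in.
M_n = 2829.8/12 = 235.82 kip·ft.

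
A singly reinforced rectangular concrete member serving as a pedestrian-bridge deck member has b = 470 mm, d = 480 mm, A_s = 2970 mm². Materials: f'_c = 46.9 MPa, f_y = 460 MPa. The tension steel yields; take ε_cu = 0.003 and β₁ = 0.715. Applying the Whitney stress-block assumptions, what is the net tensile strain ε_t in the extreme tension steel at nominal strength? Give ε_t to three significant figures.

a = A_s f_y/(0.85 f'_c b) = 72.92 mm.
β₁ = 0.715, so c = a/β₁ = 72.92/0.715 = 101.99 mm.
From the linear strain diagram with ε_cu = 0.003: ε_t = 0.003 (d − c)/c = 0.003 × (480 − 101.99)/101.99 = 0.0111.
Since ε_t ≥ 0.005, the section is tension-controlled.

ε_t ≈ 0.0111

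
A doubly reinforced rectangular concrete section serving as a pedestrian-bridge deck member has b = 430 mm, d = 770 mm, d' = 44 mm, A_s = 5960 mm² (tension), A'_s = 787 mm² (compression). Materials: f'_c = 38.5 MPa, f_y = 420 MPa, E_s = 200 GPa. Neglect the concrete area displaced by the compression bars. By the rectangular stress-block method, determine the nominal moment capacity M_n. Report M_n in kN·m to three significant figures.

M_n ≈ 1750 kN·m

Assume both tension and compression steel yield.
Net tension couple steel: A_s − A'_s = 5173 mm².
a = (A_s − A'_s) f_y / (0.85 f'_c b) = 2172660/(0.85 × 38.5 × 430) = 154.40 mm.
c = a/β₁ = 154.40/0.775 = 199.23 mm; ε'_s = 0.003(c − d')/c = 0.0023 ≥ f_y/E_s = 0.0021, so compression steel does yield.
M_n = (A_s − A'_s) f_y (d − a/2) + A'_s f_y (d − d') = [2172660 × (770 − 77.2) + 330540 × (770 − 44)] × 10⁻⁶ = 1505.22 + 239.97 = 1745.19 kN·m.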